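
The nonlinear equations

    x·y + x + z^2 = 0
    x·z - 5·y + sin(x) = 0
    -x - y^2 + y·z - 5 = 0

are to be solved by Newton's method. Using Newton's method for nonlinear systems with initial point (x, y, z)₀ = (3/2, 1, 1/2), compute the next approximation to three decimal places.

(-1.952, 1.036, 4.101)

At (3/2, 1, 1/2): F = (3.250, -3.25251, -7.000).
Jacobian J = [[y + 1, x, 2·z], [z + cos(x), -5, x], [-1, -2·y + z, y]].
At the point, J = [[2.000, 1.500, 1.000], [0.57074, -5.000, 1.500], [-1.000, -1.500, 1.000]] (det J = -14.46221).
Solving J·Δ = −F gives Δ = (-3.452, 0.036, 3.601).
Then the next iterate is (x, y, z)₁ = (-1.952, 1.036, 4.101).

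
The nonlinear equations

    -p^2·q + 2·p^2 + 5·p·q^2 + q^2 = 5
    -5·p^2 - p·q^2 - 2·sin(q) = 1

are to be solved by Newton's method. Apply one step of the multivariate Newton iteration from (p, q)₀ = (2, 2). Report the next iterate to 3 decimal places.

At (2, 2): F = (39.000, -30.81859).
Jacobian J = [[-2·p·q + 4·p + 5·q^2, -p^2 + 10·p·q + 2·q], [-10·p - q^2, -2·p·q - 2·cos(q)]].
At the point, J = [[20.000, 40.000], [-24.000, -7.16771]] (det J = 816.64587).
Solving J·Δ = −F gives Δ = (-1.167, -0.391).
Then the next iterate is (p, q)₁ = (0.833, 1.609).

(0.833, 1.609)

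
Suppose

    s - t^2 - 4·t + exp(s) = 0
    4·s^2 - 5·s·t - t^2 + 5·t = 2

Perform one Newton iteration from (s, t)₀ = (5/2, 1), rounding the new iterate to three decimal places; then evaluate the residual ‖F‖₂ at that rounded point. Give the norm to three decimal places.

At (5/2, 1): F = (9.68249, 14.500).
Jacobian J = [[exp(s) + 1, -2·t - 4], [8·s - 5·t, -5·s - 2·t + 5]].
At the point, J = [[13.18249, -6.000], [15.000, -9.500]] (det J = -35.23369).
Solving J·Δ = −F gives Δ = (-0.141, 1.303).
Then the next iterate is (s, t)₁ = (2.359, 2.303).
Re-evaluating at (2.359, 2.303): F = (-1.57644, -0.69317), so ‖F‖₂ = 1.722.

1.722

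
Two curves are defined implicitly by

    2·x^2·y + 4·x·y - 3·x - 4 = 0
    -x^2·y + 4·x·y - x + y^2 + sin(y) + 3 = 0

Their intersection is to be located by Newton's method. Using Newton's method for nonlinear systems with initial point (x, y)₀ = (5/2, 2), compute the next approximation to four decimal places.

(2.6785, 0.3128)

At (5/2, 2): F = (33.5000, 12.909297).
Jacobian J = [[4·x·y + 4·y - 3, 2·x^2 + 4·x], [-2·x·y + 4·y - 1, -x^2 + 4·x + 2·y + cos(y)]].
At the point, J = [[25.0000, 22.5000], [-3.0000, 7.333853]] (det J = 250.846329).
Solving J·Δ = −F gives Δ = (0.1785, -1.6872).
Then the next iterate is (x, y)₁ = (2.6785, 0.3128).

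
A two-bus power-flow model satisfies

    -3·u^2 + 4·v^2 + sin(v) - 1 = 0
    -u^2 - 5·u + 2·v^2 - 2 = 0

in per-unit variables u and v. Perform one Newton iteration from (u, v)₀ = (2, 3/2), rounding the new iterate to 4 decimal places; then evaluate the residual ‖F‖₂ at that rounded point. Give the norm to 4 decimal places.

At (2, 3/2): F = (-3.002505, -11.5000).
Jacobian J = [[-6·u, 8·v + cos(v)], [-2·u - 5, 4·v]].
At the point, J = [[-12.0000, 12.070737], [-9.0000, 6.0000]] (det J = 36.636635).
Solving J·Δ = −F gives Δ = (-3.2972, -3.0291).
Then the next iterate is (u, v)₁ = (-1.2972, -1.5291).
Re-evaluating at (-1.2972, -1.5291): F = (2.305273, 7.479566), so ‖F‖₂ = 7.8268.

7.8268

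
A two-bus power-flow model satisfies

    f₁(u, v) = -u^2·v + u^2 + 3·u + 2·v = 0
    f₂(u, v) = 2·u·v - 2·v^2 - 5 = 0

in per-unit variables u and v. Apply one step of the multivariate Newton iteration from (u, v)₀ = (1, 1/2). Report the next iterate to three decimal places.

(5.500, -22.000)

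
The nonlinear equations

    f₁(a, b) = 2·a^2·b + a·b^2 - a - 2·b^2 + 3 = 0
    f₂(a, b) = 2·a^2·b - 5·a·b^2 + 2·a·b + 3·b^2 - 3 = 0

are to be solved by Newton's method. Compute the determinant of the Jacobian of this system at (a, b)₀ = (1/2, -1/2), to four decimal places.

4.7500

J = [[4·a·b + b^2 - 1, 2·a^2 + 2·a·b - 4·b], [4·a·b - 5·b^2 + 2·b, 2·a^2 - 10·a·b + 2·a + 6·b]].
At the point, J = [[-1.7500, 2.0000], [-3.2500, 1.0000]].
det J = 4.7500.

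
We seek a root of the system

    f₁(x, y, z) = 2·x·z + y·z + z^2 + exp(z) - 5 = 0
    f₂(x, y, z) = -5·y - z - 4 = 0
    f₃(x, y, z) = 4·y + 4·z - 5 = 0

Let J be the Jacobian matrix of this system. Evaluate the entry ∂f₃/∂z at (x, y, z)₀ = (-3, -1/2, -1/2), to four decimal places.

∂f₃/∂z = 4.
At (-3, -1/2, -1/2) this is 4.0000.

4.0000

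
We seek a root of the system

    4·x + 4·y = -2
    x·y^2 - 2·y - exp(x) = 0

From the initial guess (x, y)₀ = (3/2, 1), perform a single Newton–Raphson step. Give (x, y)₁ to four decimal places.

At (3/2, 1): F = (12.0000, -4.981689).
Jacobian J = [[4, 4], [y^2 - exp(x), 2·x·y - 2]].
At the point, J = [[4.0000, 4.0000], [-3.481689, 1.0000]] (det J = 17.926756).
Solving J·Δ = −F gives Δ = (-1.7810, -1.2190).
Then the next iterate is (x, y)₁ = (-0.2810, -0.2190).

(-0.2810, -0.2190)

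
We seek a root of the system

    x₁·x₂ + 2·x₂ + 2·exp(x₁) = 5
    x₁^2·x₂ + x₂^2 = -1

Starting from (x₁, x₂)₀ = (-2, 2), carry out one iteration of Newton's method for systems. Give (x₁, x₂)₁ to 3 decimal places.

At (-2, 2): F = (-4.72933, 13.000).
Jacobian J = [[x₂ + 2·exp(x₁), x₁ + 2], [2·x₁·x₂, x₁^2 + 2·x₂]].
At the point, J = [[2.27067, 0.000], [-8.000, 8.000]] (det J = 18.16536).
Solving J·Δ = −F gives Δ = (2.083, 0.458).
Then the next iterate is (x₁, x₂)₁ = (0.083, 2.458).

(0.083, 2.458)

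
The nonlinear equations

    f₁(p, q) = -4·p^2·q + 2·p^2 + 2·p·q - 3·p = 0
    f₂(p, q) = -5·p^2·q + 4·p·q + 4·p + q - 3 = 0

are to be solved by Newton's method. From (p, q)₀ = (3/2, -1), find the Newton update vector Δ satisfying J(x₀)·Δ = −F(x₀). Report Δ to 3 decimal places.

At (3/2, -1): F = (6.000, 7.250).
Jacobian J = [[-8·p·q + 4·p + 2·q - 3, -4·p^2 + 2·p], [-10·p·q + 4·q + 4, -5·p^2 + 4·p + 1]].
At the point, J = [[13.000, -6.000], [15.000, -4.250]] (det J = 34.750).
Solving J·Δ = −F gives Δ = (-0.518, -0.122).

(-0.518, -0.122)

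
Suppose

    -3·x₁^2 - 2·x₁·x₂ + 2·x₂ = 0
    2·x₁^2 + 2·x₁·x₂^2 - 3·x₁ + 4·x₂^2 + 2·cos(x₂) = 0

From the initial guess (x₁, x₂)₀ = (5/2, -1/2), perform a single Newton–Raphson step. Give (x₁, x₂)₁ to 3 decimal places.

(1.273, -0.524)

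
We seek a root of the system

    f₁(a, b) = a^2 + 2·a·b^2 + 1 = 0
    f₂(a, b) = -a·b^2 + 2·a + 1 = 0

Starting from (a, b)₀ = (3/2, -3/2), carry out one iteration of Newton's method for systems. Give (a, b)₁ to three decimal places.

At (3/2, -3/2): F = (10.000, 0.625).
Jacobian J = [[2·a + 2·b^2, 4·a·b], [-b^2 + 2, -2·a·b]].
At the point, J = [[7.500, -9.000], [-0.250, 4.500]] (det J = 31.500).
Solving J·Δ = −F gives Δ = (-1.607, -0.228).
Then the next iterate is (a, b)₁ = (-0.107, -1.728).

(-0.107, -1.728)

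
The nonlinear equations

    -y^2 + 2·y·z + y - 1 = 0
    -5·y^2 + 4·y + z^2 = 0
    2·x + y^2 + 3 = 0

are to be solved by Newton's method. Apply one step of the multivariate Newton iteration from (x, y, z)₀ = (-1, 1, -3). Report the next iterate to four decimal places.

(-1.5185, 0.5185, -1.1852)

At (-1, 1, -3): F = (-7.0000, 8.0000, 2.0000).
Jacobian J = [[0, -2·y + 2·z + 1, 2·y], [0, -10·y + 4, 2·z], [2, 2·y, 0]].
At the point, J = [[0.0000, -7.0000, 2.0000], [0.0000, -6.0000, -6.0000], [2.0000, 2.0000, 0.0000]] (det J = 108.0000).
Solving J·Δ = −F gives Δ = (-0.5185, -0.4815, 1.8148).
Then the next iterate is (x, y, z)₁ = (-1.5185, 0.5185, -1.1852).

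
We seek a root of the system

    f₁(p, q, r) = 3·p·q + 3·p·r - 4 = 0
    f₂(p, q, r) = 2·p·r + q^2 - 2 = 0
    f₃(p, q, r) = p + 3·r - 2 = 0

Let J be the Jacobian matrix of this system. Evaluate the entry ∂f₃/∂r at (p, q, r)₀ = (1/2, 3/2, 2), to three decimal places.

∂f₃/∂r = 3.
At (1/2, 3/2, 2) this is 3.000.

3.000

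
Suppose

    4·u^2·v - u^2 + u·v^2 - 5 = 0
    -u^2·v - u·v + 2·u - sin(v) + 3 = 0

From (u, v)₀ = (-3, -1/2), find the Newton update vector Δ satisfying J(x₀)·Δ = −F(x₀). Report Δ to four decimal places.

(1.9482, -0.0719)

At (-3, -1/2): F = (-32.7500, 0.479426).
Jacobian J = [[8·u·v - 2·u + v^2, 4·u^2 + 2·u·v], [-2·u·v - v + 2, -u^2 - u - cos(v)]].
At the point, J = [[18.2500, 39.0000], [-0.5000, -6.877583]] (det J = -106.015882).
Solving J·Δ = −F gives Δ = (1.9482, -0.0719).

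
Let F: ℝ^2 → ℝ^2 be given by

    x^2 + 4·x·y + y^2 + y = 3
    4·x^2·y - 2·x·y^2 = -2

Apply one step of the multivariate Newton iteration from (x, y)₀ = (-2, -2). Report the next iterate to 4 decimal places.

At (-2, -2): F = (19.0000, -14.0000).
Jacobian J = [[2·x + 4·y, 4·x + 2·y + 1], [8·x·y - 2·y^2, 4·x^2 - 4·x·y]].
At the point, J = [[-12.0000, -11.0000], [24.0000, 0.0000]] (det J = 264.0000).
Solving J·Δ = −F gives Δ = (0.5833, 1.0909).
Then the next iterate is (x, y)₁ = (-1.4167, -0.9091).

(-1.4167, -0.9091)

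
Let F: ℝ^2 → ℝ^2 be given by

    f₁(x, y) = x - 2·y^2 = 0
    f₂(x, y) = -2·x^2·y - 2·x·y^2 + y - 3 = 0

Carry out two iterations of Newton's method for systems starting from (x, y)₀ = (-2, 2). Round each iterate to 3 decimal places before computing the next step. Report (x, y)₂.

(1.724, 0.929)

At (-2, 2): F = (-10.000, -1.000).
Jacobian J = [[1, -4·y], [-4·x·y - 2·y^2, -2·x^2 - 4·x·y + 1]].
At the point, J = [[1.000, -8.000], [8.000, 9.000]] (det J = 73.000).
Solving J·Δ = −F gives Δ = (1.342, -1.082).
Then the next iterate is (x, y)₁ = (-0.658, 0.918).
Round to (-0.658, 0.918) and repeat: F = (-2.34345, -1.76790), J = [[1.000, -3.672], [0.73073, 2.55025]].
Δ = (2.382, 0.011), so (x, y)₂ = (1.724, 0.929).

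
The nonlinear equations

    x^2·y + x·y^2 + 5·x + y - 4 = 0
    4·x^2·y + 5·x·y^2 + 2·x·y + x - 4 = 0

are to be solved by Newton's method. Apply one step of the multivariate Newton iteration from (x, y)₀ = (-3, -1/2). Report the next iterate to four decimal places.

(0.9146, -1.0804)

At (-3, -1/2): F = (-24.7500, -25.7500).
Jacobian J = [[2·x·y + y^2 + 5, x^2 + 2·x·y + 1], [8·x·y + 5·y^2 + 2·y + 1, 4·x^2 + 10·x·y + 2·x]].
At the point, J = [[8.2500, 13.0000], [13.2500, 45.0000]] (det J = 199.0000).
Solving J·Δ = −F gives Δ = (3.9146, -0.5804).
Then the next iterate is (x, y)₁ = (0.9146, -1.0804).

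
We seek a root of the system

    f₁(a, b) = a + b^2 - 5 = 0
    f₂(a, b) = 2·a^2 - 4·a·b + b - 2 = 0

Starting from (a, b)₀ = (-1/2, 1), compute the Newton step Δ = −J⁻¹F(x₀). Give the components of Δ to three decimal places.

At (-1/2, 1): F = (-4.500, 1.500).
Jacobian J = [[1, 2·b], [4·a - 4·b, -4·a + 1]].
At the point, J = [[1.000, 2.000], [-6.000, 3.000]] (det J = 15.000).
Solving J·Δ = −F gives Δ = (1.100, 1.700).

(1.100, 1.700)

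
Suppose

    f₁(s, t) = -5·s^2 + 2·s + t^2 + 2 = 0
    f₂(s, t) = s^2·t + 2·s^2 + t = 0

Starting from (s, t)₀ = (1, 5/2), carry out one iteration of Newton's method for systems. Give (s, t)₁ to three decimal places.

At (1, 5/2): F = (5.250, 7.000).
Jacobian J = [[-10·s + 2, 2·t], [2·s·t + 4·s, s^2 + 1]].
At the point, J = [[-8.000, 5.000], [9.000, 2.000]] (det J = -61.000).
Solving J·Δ = −F gives Δ = (-0.402, -1.693).
Then the next iterate is (s, t)₁ = (0.598, 0.807).

(0.598, 0.807)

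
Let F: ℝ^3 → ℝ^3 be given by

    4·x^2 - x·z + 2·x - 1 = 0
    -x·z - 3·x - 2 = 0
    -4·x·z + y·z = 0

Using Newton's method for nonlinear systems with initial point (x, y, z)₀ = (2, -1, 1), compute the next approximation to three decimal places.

(0.714, -19.000, -1.429)

At (2, -1, 1): F = (17.000, -10.000, -9.000).
Jacobian J = [[8·x - z + 2, 0, -x], [-z - 3, 0, -x], [-4·z, z, -4·x + y]].
At the point, J = [[17.000, 0.000, -2.000], [-4.000, 0.000, -2.000], [-4.000, 1.000, -9.000]] (det J = 42.000).
Solving J·Δ = −F gives Δ = (-1.286, -18.000, -2.429).
Then the next iterate is (x, y, z)₁ = (0.714, -19.000, -1.429).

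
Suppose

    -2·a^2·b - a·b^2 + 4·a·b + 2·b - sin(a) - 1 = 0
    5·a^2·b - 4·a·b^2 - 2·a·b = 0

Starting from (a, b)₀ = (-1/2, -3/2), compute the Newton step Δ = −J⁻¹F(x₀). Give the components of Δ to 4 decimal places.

(0.0584, 0.3233)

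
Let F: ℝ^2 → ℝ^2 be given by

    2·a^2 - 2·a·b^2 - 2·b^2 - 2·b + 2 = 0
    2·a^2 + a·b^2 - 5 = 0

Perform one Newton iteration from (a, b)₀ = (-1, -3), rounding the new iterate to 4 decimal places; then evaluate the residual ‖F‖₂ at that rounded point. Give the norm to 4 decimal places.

At (-1, -3): F = (10.0000, -12.0000).
Jacobian J = [[4·a - 2·b^2, -4·a·b - 4·b - 2], [4·a + b^2, 2·a·b]].
At the point, J = [[-22.0000, -2.0000], [5.0000, 6.0000]] (det J = -122.0000).
Solving J·Δ = −F gives Δ = (0.2951, 1.7541).
Then the next iterate is (a, b)₁ = (-0.7049, -1.2459).
Re-evaluating at (-0.7049, -1.2459): F = (4.569420, -5.100425), so ‖F‖₂ = 6.8479.

6.8479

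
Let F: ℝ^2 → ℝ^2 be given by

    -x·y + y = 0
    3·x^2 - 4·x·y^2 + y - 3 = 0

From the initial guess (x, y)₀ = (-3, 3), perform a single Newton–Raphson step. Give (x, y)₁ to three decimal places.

At (-3, 3): F = (12.000, 135.000).
Jacobian J = [[-y, -x + 1], [6·x - 4·y^2, -8·x·y + 1]].
At the point, J = [[-3.000, 4.000], [-54.000, 73.000]] (det J = -3.000).
Solving J·Δ = −F gives Δ = (112.000, 81.000).
Then the next iterate is (x, y)₁ = (109.000, 84.000).

(109.000, 84.000)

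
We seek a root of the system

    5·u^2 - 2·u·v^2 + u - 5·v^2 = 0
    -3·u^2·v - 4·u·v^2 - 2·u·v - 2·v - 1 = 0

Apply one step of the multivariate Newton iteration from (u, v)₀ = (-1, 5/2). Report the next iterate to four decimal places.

(-1.0055, 1.5246)

At (-1, 5/2): F = (-14.7500, 16.5000).
Jacobian J = [[10·u - 2·v^2 + 1, -4·u·v - 10·v], [-6·u·v - 4·v^2 - 2·v, -3·u^2 - 8·u·v - 2·u - 2]].
At the point, J = [[-21.5000, -15.0000], [-15.0000, 17.0000]] (det J = -590.5000).
Solving J·Δ = −F gives Δ = (-0.0055, -0.9754).
Then the next iterate is (u, v)₁ = (-1.0055, 1.5246).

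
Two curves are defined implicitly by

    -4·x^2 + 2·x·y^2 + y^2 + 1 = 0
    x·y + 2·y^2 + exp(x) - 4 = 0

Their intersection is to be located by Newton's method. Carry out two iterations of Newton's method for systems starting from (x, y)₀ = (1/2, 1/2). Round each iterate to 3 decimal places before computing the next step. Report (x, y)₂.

(0.794, 0.772)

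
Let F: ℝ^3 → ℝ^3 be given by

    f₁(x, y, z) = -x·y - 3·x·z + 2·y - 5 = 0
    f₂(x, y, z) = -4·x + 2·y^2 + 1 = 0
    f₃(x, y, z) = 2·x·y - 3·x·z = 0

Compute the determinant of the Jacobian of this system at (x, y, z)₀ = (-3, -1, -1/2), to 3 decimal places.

288.000

J = [[-y - 3·z, -x + 2, -3·x], [-4, 4·y, 0], [2·y - 3·z, 2·x, -3·x]].
At the point, J = [[2.500, 5.000, 9.000], [-4.000, -4.000, 0.000], [-0.500, -6.000, 9.000]].
det J = 288.000.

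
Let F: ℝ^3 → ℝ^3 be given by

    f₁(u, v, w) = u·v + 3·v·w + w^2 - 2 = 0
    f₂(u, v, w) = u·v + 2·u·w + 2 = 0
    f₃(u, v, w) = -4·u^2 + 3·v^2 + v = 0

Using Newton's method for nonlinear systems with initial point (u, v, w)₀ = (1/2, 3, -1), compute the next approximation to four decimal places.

At (1/2, 3, -1): F = (-8.5000, 2.5000, 29.0000).
Jacobian J = [[v, u + 3·w, 3·v + 2·w], [v + 2·w, u, 2·u], [-8·u, 6·v + 1, 0]].
At the point, J = [[3.0000, -2.5000, 7.0000], [1.0000, 0.5000, 1.0000], [-4.0000, 19.0000, 0.0000]] (det J = 100.0000).
Solving J·Δ = −F gives Δ = (-3.2000, -2.2000, 1.8000).
Then the next iterate is (u, v, w)₁ = (-2.7000, 0.8000, 0.8000).

(-2.7000, 0.8000, 0.8000)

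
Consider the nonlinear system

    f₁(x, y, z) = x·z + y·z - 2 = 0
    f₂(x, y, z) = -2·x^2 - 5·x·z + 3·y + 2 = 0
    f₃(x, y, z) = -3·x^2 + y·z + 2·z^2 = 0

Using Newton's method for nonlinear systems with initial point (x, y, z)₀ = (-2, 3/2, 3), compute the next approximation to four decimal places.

(-0.7164, 1.0789, 1.1748)

At (-2, 3/2, 3): F = (-3.5000, 28.5000, 10.5000).
Jacobian J = [[z, z, x + y], [-4·x - 5·z, 3, -5·x], [-6·x, z, y + 4·z]].
At the point, J = [[3.0000, 3.0000, -0.5000], [-7.0000, 3.0000, 10.0000], [12.0000, 3.0000, 13.5000]] (det J = 703.5000).
Solving J·Δ = −F gives Δ = (1.2836, -0.4211, -1.8252).
Then the next iterate is (x, y, z)₁ = (-0.7164, 1.0789, 1.1748).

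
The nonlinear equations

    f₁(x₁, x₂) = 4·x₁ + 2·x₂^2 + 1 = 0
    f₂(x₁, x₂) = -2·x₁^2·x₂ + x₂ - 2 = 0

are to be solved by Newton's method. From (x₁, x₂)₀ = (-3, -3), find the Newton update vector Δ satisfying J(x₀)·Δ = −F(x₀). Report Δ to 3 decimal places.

At (-3, -3): F = (7.000, 49.000).
Jacobian J = [[4, 4·x₂], [-4·x₁·x₂, -2·x₁^2 + 1]].
At the point, J = [[4.000, -12.000], [-36.000, -17.000]] (det J = -500.000).
Solving J·Δ = −F gives Δ = (0.938, 0.896).

(0.938, 0.896)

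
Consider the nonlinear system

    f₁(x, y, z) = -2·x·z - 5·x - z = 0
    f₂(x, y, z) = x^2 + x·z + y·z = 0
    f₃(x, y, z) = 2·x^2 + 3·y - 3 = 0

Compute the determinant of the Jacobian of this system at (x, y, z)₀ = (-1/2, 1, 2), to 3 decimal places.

J = [[-2·z - 5, 0, -2·x - 1], [2·x + z, z, x + y], [4·x, 3, 0]].
At the point, J = [[-9.000, 0.000, 0.000], [1.000, 2.000, 0.500], [-2.000, 3.000, 0.000]].
det J = 13.500.

13.500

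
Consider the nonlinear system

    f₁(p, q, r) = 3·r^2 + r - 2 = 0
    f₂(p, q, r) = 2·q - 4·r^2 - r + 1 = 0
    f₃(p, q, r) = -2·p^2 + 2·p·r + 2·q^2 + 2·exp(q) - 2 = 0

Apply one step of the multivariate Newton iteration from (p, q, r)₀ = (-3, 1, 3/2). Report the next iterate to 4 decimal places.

(-1.6158, 0.6875, 0.8750)

At (-3, 1, 3/2): F = (6.2500, -7.5000, -21.563436).
Jacobian J = [[0, 0, 6·r + 1], [0, 2, -8·r - 1], [-4·p + 2·r, 4·q + 2·exp(q), 2·p]].
At the point, J = [[0.0000, 0.0000, 10.0000], [0.0000, 2.0000, -13.0000], [15.0000, 9.436564, -6.0000]] (det J = -300.0000).
Solving J·Δ = −F gives Δ = (1.3842, -0.3125, -0.6250).
Then the next iterate is (p, q, r)₁ = (-1.6158, 0.6875, 0.8750).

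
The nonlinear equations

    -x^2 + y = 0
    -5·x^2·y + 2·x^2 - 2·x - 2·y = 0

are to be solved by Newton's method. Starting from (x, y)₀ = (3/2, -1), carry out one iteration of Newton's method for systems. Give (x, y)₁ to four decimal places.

(0.1355, -1.8434)

At (3/2, -1): F = (-3.2500, 14.7500).
Jacobian J = [[-2·x, 1], [-10·x·y + 4·x - 2, -5·x^2 - 2]].
At the point, J = [[-3.0000, 1.0000], [19.0000, -13.2500]] (det J = 20.7500).
Solving J·Δ = −F gives Δ = (-1.3645, -0.8434).
Then the next iterate is (x, y)₁ = (0.1355, -1.8434).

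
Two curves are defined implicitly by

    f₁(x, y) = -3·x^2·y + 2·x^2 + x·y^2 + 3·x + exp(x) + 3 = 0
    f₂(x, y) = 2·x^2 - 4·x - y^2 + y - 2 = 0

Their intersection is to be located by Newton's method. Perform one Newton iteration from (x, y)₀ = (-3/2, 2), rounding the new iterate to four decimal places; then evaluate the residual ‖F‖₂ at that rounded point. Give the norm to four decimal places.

3.6919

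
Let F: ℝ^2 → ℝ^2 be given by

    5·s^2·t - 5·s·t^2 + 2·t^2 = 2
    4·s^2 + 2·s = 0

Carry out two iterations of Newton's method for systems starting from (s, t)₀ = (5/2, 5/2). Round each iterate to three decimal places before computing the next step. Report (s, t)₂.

At (5/2, 5/2): F = (10.500, 30.000).
Jacobian J = [[10·s·t - 5·t^2, 5·s^2 - 10·s·t + 4·t], [8·s + 2, 0]].
At the point, J = [[31.250, -21.250], [22.000, 0.000]] (det J = 467.500).
Solving J·Δ = −F gives Δ = (-1.364, -1.511).
Then the next iterate is (s, t)₁ = (1.136, 0.989).
Round to (1.136, 0.989) and repeat: F = (0.78202, 7.43398), J = [[6.34443, -0.82656], [11.088, 0.000]].
Δ = (-0.670, -4.200), so (s, t)₂ = (0.466, -3.211).

(0.466, -3.211)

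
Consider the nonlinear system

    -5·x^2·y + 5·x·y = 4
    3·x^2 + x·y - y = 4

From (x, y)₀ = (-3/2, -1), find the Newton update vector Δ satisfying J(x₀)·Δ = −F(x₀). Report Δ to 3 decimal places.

At (-3/2, -1): F = (14.750, 5.250).
Jacobian J = [[-10·x·y + 5·y, -5·x^2 + 5·x], [6·x + y, x - 1]].
At the point, J = [[-20.000, -18.750], [-10.000, -2.500]] (det J = -137.500).
Solving J·Δ = −F gives Δ = (0.448, 0.309).

(0.448, 0.309)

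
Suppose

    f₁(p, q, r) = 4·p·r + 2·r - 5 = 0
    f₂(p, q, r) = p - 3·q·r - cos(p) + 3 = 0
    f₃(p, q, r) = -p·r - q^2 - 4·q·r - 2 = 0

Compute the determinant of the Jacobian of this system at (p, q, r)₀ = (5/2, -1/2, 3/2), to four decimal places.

-118.4083

J = [[4·r, 0, 4·p + 2], [sin(p) + 1, -3·r, -3·q], [-r, -2·q - 4·r, -p - 4·q]].
At the point, J = [[6.0000, 0.0000, 12.0000], [1.598472, -4.5000, 1.5000], [-1.5000, -5.0000, -0.5000]].
det J = -118.4083.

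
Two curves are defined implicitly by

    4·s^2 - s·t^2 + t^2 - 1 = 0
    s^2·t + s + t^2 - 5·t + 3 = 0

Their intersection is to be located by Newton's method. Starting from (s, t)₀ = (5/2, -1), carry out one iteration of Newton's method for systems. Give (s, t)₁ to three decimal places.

At (5/2, -1): F = (22.500, 5.250).
Jacobian J = [[8·s - t^2, -2·s·t + 2·t], [2·s·t + 1, s^2 + 2·t - 5]].
At the point, J = [[19.000, 3.000], [-4.000, -0.750]] (det J = -2.250).
Solving J·Δ = −F gives Δ = (-14.500, 84.333).
Then the next iterate is (s, t)₁ = (-12.000, 83.333).

(-12.000, 83.333)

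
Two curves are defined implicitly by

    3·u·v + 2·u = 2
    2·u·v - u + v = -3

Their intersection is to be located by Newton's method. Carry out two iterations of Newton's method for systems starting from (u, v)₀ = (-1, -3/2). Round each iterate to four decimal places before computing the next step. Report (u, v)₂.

At (-1, -3/2): F = (0.5000, 5.5000).
Jacobian J = [[3·v + 2, 3·u], [2·v - 1, 2·u + 1]].
At the point, J = [[-2.5000, -3.0000], [-4.0000, -1.0000]] (det J = -9.5000).
Solving J·Δ = −F gives Δ = (1.6842, -1.2368).
Then the next iterate is (u, v)₁ = (0.6842, -2.7368).
Round to (0.6842, -2.7368) and repeat: F = (-6.249156, -4.166037), J = [[-6.2104, 2.0526], [-6.4736, 2.3684]].
Δ = (-4.3978, -10.2616), so (u, v)₂ = (-3.7136, -12.9984).

(-3.7136, -12.9984)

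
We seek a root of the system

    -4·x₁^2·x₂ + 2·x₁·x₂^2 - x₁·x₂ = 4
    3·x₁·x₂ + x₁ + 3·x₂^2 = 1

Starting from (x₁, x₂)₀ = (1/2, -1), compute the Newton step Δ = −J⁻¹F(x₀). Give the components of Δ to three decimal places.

(0.266, 0.104)

At (1/2, -1): F = (-1.500, 1.000).
Jacobian J = [[-8·x₁·x₂ + 2·x₂^2 - x₂, -4·x₁^2 + 4·x₁·x₂ - x₁], [3·x₂ + 1, 3·x₁ + 6·x₂]].
At the point, J = [[7.000, -3.500], [-2.000, -4.500]] (det J = -38.500).
Solving J·Δ = −F gives Δ = (0.266, 0.104).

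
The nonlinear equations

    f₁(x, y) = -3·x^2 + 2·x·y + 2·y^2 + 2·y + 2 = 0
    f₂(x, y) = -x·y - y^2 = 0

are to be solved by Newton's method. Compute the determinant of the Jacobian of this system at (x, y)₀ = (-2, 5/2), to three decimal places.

-31.000

J = [[-6·x + 2·y, 2·x + 4·y + 2], [-y, -x - 2·y]].
At the point, J = [[17.000, 8.000], [-2.500, -3.000]].
det J = -31.000.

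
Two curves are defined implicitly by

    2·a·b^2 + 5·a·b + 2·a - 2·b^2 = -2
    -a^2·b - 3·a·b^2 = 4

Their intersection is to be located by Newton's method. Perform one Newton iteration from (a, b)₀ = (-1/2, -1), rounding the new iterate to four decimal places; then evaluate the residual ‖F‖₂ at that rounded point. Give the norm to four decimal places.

At (-1/2, -1): F = (0.5000, -2.2500).
Jacobian J = [[2·b^2 + 5·b + 2, 4·a·b + 5·a - 4·b], [-2·a·b - 3·b^2, -a^2 - 6·a·b]].
At the point, J = [[-1.0000, 3.5000], [-4.0000, -3.2500]] (det J = 17.2500).
Solving J·Δ = −F gives Δ = (-0.3623, -0.2464).
Then the next iterate is (a, b)₁ = (-0.8623, -1.2464).
Re-evaluating at (-0.8623, -1.2464): F = (-0.136961, 0.945557), so ‖F‖₂ = 0.9554.

0.9554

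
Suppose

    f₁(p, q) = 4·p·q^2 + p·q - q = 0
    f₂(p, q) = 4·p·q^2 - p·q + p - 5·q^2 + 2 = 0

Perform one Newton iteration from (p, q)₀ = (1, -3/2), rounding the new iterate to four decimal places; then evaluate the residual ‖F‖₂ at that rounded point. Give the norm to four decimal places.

At (1, -3/2): F = (9.0000, 2.2500).
Jacobian J = [[4·q^2 + q, 8·p·q + p - 1], [4·q^2 - q + 1, 8·p·q - p - 10·q]].
At the point, J = [[7.5000, -12.0000], [11.5000, 2.0000]] (det J = 153.0000).
Solving J·Δ = −F gives Δ = (-0.2941, 0.5662).
Then the next iterate is (p, q)₁ = (0.7059, -0.9338).
Re-evaluating at (0.7059, -0.9338): F = (2.736760, 1.467287), so ‖F‖₂ = 3.1053.

3.1053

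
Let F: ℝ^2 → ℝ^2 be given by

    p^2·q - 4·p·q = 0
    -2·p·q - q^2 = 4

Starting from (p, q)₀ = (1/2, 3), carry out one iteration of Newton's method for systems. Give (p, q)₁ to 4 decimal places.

(0.3333, 0.8571)

At (1/2, 3): F = (-5.2500, -16.0000).
Jacobian J = [[2·p·q - 4·q, p^2 - 4·p], [-2·q, -2·p - 2·q]].
At the point, J = [[-9.0000, -1.7500], [-6.0000, -7.0000]] (det J = 52.5000).
Solving J·Δ = −F gives Δ = (-0.1667, -2.1429).
Then the next iterate is (p, q)₁ = (0.3333, 0.8571).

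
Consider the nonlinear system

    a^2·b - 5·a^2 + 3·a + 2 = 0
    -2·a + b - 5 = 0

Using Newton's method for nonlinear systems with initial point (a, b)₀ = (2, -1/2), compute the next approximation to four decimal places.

(4.1818, 13.3636)

At (2, -1/2): F = (-14.0000, -9.5000).
Jacobian J = [[2·a·b - 10·a + 3, a^2], [-2, 1]].
At the point, J = [[-19.0000, 4.0000], [-2.0000, 1.0000]] (det J = -11.0000).
Solving J·Δ = −F gives Δ = (2.1818, 13.8636).
Then the next iterate is (a, b)₁ = (4.1818, 13.3636).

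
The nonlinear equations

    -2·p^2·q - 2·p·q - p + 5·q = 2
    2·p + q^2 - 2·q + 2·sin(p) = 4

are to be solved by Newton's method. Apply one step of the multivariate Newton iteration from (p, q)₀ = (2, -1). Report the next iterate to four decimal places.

(2.7809, 0.4326)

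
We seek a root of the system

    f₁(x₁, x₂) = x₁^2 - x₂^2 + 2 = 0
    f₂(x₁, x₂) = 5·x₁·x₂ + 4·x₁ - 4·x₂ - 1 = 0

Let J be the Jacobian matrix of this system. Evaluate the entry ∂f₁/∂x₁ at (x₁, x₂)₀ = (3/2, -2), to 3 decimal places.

∂f₁/∂x₁ = 2·x₁.
At (3/2, -2) this is 3.000.

3.000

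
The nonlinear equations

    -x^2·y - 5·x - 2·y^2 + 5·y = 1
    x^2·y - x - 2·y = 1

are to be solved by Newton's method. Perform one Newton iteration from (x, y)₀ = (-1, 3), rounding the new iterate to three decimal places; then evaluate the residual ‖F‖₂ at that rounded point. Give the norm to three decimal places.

At (-1, 3): F = (-2.000, -3.000).
Jacobian J = [[-2·x·y - 5, -x^2 - 4·y + 5], [2·x·y - 1, x^2 - 2]].
At the point, J = [[1.000, -8.000], [-7.000, -1.000]] (det J = -57.000).
Solving J·Δ = −F gives Δ = (-0.386, -0.298).
Then the next iterate is (x, y)₁ = (-1.386, 2.702).
Re-evaluating at (-1.386, 2.702): F = (-0.35214, 0.17253), so ‖F‖₂ = 0.392.

0.392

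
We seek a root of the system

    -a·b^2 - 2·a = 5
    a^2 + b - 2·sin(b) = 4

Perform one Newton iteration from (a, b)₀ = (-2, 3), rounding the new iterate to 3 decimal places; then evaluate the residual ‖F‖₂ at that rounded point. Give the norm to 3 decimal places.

At (-2, 3): F = (17.000, 2.71776).
Jacobian J = [[-b^2 - 2, -2·a·b], [2·a, -2·cos(b) + 1]].
At the point, J = [[-11.000, 12.000], [-4.000, 2.97998]] (det J = 15.22017).
Solving J·Δ = −F gives Δ = (-1.186, -2.504).
Then the next iterate is (a, b)₁ = (-3.186, 0.496).
Re-evaluating at (-3.186, 0.496): F = (2.15581, 5.69477), so ‖F‖₂ = 6.089.

6.089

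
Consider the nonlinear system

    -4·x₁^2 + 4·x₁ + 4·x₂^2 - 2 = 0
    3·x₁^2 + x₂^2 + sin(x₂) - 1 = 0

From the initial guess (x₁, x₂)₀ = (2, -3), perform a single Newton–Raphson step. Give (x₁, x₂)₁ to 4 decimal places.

At (2, -3): F = (26.0000, 19.858880).
Jacobian J = [[-8·x₁ + 4, 8·x₂], [6·x₁, 2·x₂ + cos(x₂)]].
At the point, J = [[-12.0000, -24.0000], [12.0000, -6.989992]] (det J = 371.879910).
Solving J·Δ = −F gives Δ = (-0.7929, 1.4798).
Then the next iterate is (x₁, x₂)₁ = (1.2071, -1.5202).

(1.2071, -1.5202)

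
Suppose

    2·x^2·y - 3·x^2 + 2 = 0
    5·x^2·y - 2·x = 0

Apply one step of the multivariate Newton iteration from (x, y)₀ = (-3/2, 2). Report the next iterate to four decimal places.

(-0.8929, 1.4603)

At (-3/2, 2): F = (4.2500, 25.5000).
Jacobian J = [[4·x·y - 6·x, 2·x^2], [10·x·y - 2, 5·x^2]].
At the point, J = [[-3.0000, 4.5000], [-32.0000, 11.2500]] (det J = 110.2500).
Solving J·Δ = −F gives Δ = (0.6071, -0.5397).
Then the next iterate is (x, y)₁ = (-0.8929, 1.4603).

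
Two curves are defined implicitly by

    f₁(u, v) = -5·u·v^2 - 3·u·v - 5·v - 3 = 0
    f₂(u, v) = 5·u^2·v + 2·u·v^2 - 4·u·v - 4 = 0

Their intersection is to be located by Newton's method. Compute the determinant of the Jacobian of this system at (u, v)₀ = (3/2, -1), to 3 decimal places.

J = [[-5·v^2 - 3·v, -10·u·v - 3·u - 5], [10·u·v + 2·v^2 - 4·v, 5·u^2 + 4·u·v - 4·u]].
At the point, J = [[-2.000, 5.500], [-9.000, -0.750]].
det J = 51.000.

51.000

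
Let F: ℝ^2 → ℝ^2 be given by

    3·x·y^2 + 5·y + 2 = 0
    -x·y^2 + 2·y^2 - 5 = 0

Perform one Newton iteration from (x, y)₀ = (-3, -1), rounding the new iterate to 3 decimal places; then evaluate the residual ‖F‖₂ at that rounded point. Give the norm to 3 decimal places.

At (-3, -1): F = (-12.000, 0.000).
Jacobian J = [[3·y^2, 6·x·y + 5], [-y^2, -2·x·y + 4·y]].
At the point, J = [[3.000, 23.000], [-1.000, -10.000]] (det J = -7.000).
Solving J·Δ = −F gives Δ = (17.143, -1.714).
Then the next iterate is (x, y)₁ = (14.143, -2.714).
Re-evaluating at (14.143, -2.714): F = (300.95336, -94.44286), so ‖F‖₂ = 315.424.

315.424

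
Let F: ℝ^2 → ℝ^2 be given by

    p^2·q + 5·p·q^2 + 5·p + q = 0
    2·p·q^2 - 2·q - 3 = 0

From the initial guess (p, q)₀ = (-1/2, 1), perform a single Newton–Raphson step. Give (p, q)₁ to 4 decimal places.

At (-1/2, 1): F = (-3.7500, -6.0000).
Jacobian J = [[2·p·q + 5·q^2 + 5, p^2 + 10·p·q + 1], [2·q^2, 4·p·q - 2]].
At the point, J = [[9.0000, -3.7500], [2.0000, -4.0000]] (det J = -28.5000).
Solving J·Δ = −F gives Δ = (-0.2632, -1.6316).
Then the next iterate is (p, q)₁ = (-0.7632, -0.6316).

(-0.7632, -0.6316)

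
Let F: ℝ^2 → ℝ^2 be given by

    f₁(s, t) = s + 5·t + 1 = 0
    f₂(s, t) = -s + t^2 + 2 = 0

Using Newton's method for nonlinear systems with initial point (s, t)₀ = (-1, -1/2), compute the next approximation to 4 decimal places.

(2.4375, -0.6875)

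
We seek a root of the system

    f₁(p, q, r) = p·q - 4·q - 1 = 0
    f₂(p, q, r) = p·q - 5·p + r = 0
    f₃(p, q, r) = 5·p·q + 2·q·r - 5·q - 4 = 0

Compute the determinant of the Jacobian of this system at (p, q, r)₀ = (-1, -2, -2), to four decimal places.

J = [[q, p - 4, 0], [q - 5, p, 1], [5·q, 5·p + 2·r - 5, 2·q]].
At the point, J = [[-2.0000, -5.0000, 0.0000], [-7.0000, -1.0000, 1.0000], [-10.0000, -14.0000, -4.0000]].
det J = 154.0000.

154.0000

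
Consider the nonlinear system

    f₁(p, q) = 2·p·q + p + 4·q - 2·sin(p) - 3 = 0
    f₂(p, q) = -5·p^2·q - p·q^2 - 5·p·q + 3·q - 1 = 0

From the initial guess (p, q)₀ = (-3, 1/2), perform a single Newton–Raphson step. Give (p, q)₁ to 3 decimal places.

(-1.117, 0.888)

At (-3, 1/2): F = (-6.71776, -13.750).
Jacobian J = [[2·q - 2·cos(p) + 1, 2·p + 4], [-10·p·q - q^2 - 5·q, -5·p^2 - 2·p·q - 5·p + 3]].
At the point, J = [[3.97998, -2.000], [12.250, -24.000]] (det J = -71.01964).
Solving J·Δ = −F gives Δ = (1.883, 0.388).
Then the next iterate is (p, q)₁ = (-1.117, 0.888).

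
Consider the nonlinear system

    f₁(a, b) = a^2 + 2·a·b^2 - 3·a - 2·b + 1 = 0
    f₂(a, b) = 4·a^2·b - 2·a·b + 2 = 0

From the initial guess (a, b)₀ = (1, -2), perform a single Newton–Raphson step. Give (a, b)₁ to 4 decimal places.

(1.0189, -0.8868)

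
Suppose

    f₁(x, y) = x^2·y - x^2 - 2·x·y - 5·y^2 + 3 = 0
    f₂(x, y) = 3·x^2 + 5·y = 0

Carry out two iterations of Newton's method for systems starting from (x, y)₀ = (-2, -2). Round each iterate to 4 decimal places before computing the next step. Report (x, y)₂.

At (-2, -2): F = (-37.0000, 2.0000).
Jacobian J = [[2·x·y - 2·x - 2·y, x^2 - 2·x - 10·y], [6·x, 5]].
At the point, J = [[16.0000, 28.0000], [-12.0000, 5.0000]] (det J = 416.0000).
Solving J·Δ = −F gives Δ = (0.5793, 0.9904).
Then the next iterate is (x, y)₁ = (-1.4207, -1.0096).
Round to (-1.4207, -1.0096) and repeat: F = (-9.021292, 1.007165), J = [[7.729277, 14.955788], [-8.5242, 5.0000]].
Δ = (0.3622, 0.4160), so (x, y)₂ = (-1.0585, -0.5936).

(-1.0585, -0.5936)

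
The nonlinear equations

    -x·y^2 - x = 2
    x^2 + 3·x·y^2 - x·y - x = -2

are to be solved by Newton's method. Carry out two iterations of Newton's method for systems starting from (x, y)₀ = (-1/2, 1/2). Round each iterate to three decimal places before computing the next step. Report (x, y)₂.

At (-1/2, 1/2): F = (-1.375, 2.625).
Jacobian J = [[-y^2 - 1, -2·x·y], [2·x + 3·y^2 - y - 1, 6·x·y - x]].
At the point, J = [[-1.250, 0.500], [-1.750, -1.000]] (det J = 2.125).
Solving J·Δ = −F gives Δ = (-0.029, 2.676).
Then the next iterate is (x, y)₁ = (-0.529, 3.176).
Round to (-0.529, 3.176) and repeat: F = (3.86501, -11.51909), J = [[-11.08698, 3.36021], [25.02693, -9.55162]].
Δ = (-0.082, -1.421), so (x, y)₂ = (-0.611, 1.755).

(-0.611, 1.755)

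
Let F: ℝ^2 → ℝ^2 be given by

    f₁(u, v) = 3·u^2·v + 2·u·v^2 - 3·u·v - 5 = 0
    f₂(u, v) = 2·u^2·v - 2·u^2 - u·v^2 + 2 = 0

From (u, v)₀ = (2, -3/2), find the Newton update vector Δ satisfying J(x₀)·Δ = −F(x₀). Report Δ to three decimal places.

At (2, -3/2): F = (-5.000, -22.500).
Jacobian J = [[6·u·v + 2·v^2 - 3·v, 3·u^2 + 4·u·v - 3·u], [4·u·v - 4·u - v^2, 2·u^2 - 2·u·v]].
At the point, J = [[-9.000, -6.000], [-22.250, 14.000]] (det J = -259.500).
Solving J·Δ = −F gives Δ = (-0.790, 0.352).

(-0.790, 0.352)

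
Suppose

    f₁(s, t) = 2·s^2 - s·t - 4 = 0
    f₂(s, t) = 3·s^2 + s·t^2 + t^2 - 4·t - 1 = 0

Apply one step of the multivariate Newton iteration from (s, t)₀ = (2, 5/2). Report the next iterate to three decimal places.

(1.706, 1.192)

At (2, 5/2): F = (-1.000, 19.750).
Jacobian J = [[4·s - t, -s], [6·s + t^2, 2·s·t + 2·t - 4]].
At the point, J = [[5.500, -2.000], [18.250, 11.000]] (det J = 97.000).
Solving J·Δ = −F gives Δ = (-0.294, -1.308).
Then the next iterate is (s, t)₁ = (1.706, 1.192).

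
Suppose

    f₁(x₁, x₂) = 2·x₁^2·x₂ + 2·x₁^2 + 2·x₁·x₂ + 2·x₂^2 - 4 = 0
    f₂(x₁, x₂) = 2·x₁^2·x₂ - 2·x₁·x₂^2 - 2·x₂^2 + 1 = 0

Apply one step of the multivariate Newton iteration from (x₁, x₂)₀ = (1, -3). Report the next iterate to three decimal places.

At (1, -3): F = (4.000, -41.000).
Jacobian J = [[4·x₁·x₂ + 4·x₁ + 2·x₂, 2·x₁^2 + 2·x₁ + 4·x₂], [4·x₁·x₂ - 2·x₂^2, 2·x₁^2 - 4·x₁·x₂ - 4·x₂]].
At the point, J = [[-14.000, -8.000], [-30.000, 26.000]] (det J = -604.000).
Solving J·Δ = −F gives Δ = (-0.371, 1.149).
Then the next iterate is (x₁, x₂)₁ = (0.629, -1.851).

(0.629, -1.851)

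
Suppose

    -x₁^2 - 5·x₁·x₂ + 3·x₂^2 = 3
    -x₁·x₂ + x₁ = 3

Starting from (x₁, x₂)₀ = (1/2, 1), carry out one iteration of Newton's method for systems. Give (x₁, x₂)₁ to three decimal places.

(-3.458, -5.000)

At (1/2, 1): F = (-2.750, -3.000).
Jacobian J = [[-2·x₁ - 5·x₂, -5·x₁ + 6·x₂], [-x₂ + 1, -x₁]].
At the point, J = [[-6.000, 3.500], [0.000, -0.500]] (det J = 3.000).
Solving J·Δ = −F gives Δ = (-3.958, -6.000).
Then the next iterate is (x₁, x₂)₁ = (-3.458, -5.000).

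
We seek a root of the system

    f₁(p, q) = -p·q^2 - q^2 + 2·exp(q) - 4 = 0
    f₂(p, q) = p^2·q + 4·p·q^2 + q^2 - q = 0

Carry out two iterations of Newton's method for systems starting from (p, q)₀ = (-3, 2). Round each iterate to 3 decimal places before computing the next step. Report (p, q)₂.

(-2.031, 0.825)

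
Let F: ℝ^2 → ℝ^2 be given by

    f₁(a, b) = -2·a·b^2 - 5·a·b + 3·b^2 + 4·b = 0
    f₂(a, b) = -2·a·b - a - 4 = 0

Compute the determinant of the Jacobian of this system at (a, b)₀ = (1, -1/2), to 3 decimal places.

J = [[-2·b^2 - 5·b, -4·a·b - 5·a + 6·b + 4], [-2·b - 1, -2·a]].
At the point, J = [[2.000, -2.000], [0.000, -2.000]].
det J = -4.000.

-4.000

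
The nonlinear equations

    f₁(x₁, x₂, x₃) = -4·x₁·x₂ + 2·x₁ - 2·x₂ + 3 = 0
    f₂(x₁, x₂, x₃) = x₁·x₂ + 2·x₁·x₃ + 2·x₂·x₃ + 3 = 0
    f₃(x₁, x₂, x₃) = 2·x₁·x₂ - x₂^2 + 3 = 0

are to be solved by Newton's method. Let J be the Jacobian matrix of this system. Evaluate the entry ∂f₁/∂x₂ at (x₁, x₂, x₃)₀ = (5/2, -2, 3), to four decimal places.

∂f₁/∂x₂ = -4·x₁ - 2.
At (5/2, -2, 3) this is -12.0000.

-12.0000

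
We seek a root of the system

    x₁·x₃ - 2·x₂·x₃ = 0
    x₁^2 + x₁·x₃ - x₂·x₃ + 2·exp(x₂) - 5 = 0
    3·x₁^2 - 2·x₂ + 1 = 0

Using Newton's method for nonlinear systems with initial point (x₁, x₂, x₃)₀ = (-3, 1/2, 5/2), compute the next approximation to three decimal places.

At (-3, 1/2, 5/2): F = (-10.000, -1.45256, 27.000).
Jacobian J = [[x₃, -2·x₃, x₁ - 2·x₂], [2·x₁ + x₃, -x₃ + 2·exp(x₂), x₁ - x₂], [6·x₁, -2, 0]].
At the point, J = [[2.500, -5.000, -4.000], [-3.500, 0.79744, -3.500], [-18.000, -2.000, 0.000]] (det J = -417.91586).
Solving J·Δ = −F gives Δ = (1.476, 0.213, -1.843).
Then the next iterate is (x₁, x₂, x₃)₁ = (-1.524, 0.713, 0.657).

(-1.524, 0.713, 0.657)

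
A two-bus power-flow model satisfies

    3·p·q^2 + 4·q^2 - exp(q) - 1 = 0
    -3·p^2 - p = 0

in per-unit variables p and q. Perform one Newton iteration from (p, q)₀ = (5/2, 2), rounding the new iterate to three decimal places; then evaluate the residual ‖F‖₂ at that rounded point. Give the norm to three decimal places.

At (5/2, 2): F = (37.61094, -21.250).
Jacobian J = [[3·q^2, 6·p·q + 8·q - exp(q)], [-6·p - 1, 0]].
At the point, J = [[12.000, 38.61094], [-16.000, 0.000]] (det J = 617.77510).
Solving J·Δ = −F gives Δ = (-1.328, -0.561).
Then the next iterate is (p, q)₁ = (1.172, 1.439).
Re-evaluating at (1.172, 1.439): F = (10.34706, -5.29275), so ‖F‖₂ = 11.622.

11.622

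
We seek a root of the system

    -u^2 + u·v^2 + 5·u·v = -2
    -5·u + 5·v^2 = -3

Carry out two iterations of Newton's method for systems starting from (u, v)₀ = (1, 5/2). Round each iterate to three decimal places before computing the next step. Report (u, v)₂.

(0.164, 0.447)

At (1, 5/2): F = (19.750, 29.250).
Jacobian J = [[-2·u + v^2 + 5·v, 2·u·v + 5·u], [-5, 10·v]].
At the point, J = [[16.750, 10.000], [-5.000, 25.000]] (det J = 468.750).
Solving J·Δ = −F gives Δ = (-0.429, -1.256).
Then the next iterate is (u, v)₁ = (0.571, 1.244).
Round to (0.571, 1.244) and repeat: F = (6.10922, 7.88268), J = [[6.62554, 4.27565], [-5.000, 12.440]].
Δ = (-0.407, -0.797), so (u, v)₂ = (0.164, 0.447).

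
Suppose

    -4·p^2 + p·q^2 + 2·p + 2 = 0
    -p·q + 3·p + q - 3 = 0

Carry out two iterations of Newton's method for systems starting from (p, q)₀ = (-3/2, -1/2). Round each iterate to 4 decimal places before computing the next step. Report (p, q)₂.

(-0.2889, 2.7757)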